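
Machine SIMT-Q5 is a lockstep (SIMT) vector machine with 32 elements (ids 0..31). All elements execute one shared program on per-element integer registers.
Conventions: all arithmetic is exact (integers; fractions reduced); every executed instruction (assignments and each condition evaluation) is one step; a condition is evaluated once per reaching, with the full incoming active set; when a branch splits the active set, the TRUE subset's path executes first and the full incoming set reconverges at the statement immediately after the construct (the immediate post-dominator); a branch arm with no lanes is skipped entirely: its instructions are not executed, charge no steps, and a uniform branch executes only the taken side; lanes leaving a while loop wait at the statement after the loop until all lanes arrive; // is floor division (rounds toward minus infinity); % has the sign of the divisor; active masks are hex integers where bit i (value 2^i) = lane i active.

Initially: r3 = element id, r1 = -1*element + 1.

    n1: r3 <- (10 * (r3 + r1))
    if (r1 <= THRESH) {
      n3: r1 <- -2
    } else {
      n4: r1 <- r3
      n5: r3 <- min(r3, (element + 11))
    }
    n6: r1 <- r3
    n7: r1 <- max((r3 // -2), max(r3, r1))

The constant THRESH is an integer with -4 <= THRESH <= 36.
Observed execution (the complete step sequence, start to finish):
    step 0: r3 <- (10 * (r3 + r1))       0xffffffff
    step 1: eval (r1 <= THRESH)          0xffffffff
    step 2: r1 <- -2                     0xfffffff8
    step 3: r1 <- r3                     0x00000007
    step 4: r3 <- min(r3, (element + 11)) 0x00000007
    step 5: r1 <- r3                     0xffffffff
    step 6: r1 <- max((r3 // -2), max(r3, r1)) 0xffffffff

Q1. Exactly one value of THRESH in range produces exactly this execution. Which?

Answer: THRESH = -2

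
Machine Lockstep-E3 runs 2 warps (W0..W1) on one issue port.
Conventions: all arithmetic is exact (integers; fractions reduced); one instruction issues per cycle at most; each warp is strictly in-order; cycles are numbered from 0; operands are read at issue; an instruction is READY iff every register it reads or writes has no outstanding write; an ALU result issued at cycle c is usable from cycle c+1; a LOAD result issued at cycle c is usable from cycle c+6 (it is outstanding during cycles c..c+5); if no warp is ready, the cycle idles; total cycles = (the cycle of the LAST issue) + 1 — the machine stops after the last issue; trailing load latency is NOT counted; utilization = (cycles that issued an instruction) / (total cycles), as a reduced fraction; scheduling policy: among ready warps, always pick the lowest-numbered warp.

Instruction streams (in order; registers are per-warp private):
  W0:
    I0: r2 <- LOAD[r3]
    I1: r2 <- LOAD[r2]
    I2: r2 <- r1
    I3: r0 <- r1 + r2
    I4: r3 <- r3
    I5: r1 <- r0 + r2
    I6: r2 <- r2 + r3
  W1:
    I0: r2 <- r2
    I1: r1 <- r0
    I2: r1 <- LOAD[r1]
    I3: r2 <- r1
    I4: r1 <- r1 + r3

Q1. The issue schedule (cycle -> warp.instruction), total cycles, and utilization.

cycle 0: W0.I0
cycle 1: W1.I0
cycle 2: W1.I1
cycle 3: W1.I2
cycle 4: idle
cycle 5: idle
cycle 6: W0.I1
cycle 7: idle
cycle 8: idle
cycle 9: W1.I3
cycle 10: W1.I4
cycle 11: idle
cycle 12: W0.I2
cycle 13: W0.I3
cycle 14: W0.I4
cycle 15: W0.I5
cycle 16: W0.I6

Answer: 17 cycles, utilization 12/17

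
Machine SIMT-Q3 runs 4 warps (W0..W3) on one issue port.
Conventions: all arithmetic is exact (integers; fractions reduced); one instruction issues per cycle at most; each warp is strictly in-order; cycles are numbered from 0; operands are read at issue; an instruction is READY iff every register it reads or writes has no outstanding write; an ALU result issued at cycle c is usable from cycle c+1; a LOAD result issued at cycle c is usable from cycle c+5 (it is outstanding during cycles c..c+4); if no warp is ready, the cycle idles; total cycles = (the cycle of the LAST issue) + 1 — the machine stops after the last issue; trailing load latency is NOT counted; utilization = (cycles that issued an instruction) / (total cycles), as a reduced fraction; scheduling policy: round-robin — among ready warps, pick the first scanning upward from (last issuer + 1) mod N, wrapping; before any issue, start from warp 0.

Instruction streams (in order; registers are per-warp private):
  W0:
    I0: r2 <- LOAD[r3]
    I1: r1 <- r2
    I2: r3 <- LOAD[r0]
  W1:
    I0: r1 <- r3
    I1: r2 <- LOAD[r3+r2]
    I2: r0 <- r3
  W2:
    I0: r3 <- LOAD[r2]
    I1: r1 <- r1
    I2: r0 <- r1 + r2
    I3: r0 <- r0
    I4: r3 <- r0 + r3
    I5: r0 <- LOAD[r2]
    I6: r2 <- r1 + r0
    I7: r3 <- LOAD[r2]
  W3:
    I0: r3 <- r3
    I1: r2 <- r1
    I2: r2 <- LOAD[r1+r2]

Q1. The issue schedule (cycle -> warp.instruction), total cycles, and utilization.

cycle 0: W0.I0
cycle 1: W1.I0
cycle 2: W2.I0
cycle 3: W3.I0
cycle 4: W1.I1
cycle 5: W2.I1
cycle 6: W3.I1
cycle 7: W0.I1
cycle 8: W1.I2
cycle 9: W2.I2
cycle 10: W3.I2
cycle 11: W0.I2
cycle 12: W2.I3
cycle 13: W2.I4
cycle 14: W2.I5
cycle 15: idle
cycle 16: idle
cycle 17: idle
cycle 18: idle
cycle 19: W2.I6
cycle 20: W2.I7

Answer: 21 cycles, utilization 17/21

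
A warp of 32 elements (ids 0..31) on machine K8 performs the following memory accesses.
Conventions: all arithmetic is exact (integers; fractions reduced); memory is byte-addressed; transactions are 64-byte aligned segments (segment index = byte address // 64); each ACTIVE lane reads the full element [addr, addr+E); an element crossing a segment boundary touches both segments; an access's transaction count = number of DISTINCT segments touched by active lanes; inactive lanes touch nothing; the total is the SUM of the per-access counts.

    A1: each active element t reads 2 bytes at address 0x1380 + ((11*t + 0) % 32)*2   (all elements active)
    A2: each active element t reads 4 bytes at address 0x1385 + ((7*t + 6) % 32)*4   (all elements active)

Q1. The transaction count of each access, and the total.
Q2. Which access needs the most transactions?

A1: 1 transaction
A2: 3 transactions

Answer: 1,3; total 4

Answer: A2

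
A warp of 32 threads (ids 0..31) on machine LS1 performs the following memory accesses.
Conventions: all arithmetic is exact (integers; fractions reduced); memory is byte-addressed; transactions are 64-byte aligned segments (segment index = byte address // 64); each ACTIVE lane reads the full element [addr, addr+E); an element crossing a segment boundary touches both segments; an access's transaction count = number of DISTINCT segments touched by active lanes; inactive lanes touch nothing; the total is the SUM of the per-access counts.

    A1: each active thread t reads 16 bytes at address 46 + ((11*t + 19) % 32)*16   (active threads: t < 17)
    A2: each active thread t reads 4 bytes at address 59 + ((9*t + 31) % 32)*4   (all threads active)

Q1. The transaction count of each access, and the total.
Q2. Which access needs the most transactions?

A1: 8 transactions
A2: 3 transactions

Answer: 8,3; total 11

Answer: A1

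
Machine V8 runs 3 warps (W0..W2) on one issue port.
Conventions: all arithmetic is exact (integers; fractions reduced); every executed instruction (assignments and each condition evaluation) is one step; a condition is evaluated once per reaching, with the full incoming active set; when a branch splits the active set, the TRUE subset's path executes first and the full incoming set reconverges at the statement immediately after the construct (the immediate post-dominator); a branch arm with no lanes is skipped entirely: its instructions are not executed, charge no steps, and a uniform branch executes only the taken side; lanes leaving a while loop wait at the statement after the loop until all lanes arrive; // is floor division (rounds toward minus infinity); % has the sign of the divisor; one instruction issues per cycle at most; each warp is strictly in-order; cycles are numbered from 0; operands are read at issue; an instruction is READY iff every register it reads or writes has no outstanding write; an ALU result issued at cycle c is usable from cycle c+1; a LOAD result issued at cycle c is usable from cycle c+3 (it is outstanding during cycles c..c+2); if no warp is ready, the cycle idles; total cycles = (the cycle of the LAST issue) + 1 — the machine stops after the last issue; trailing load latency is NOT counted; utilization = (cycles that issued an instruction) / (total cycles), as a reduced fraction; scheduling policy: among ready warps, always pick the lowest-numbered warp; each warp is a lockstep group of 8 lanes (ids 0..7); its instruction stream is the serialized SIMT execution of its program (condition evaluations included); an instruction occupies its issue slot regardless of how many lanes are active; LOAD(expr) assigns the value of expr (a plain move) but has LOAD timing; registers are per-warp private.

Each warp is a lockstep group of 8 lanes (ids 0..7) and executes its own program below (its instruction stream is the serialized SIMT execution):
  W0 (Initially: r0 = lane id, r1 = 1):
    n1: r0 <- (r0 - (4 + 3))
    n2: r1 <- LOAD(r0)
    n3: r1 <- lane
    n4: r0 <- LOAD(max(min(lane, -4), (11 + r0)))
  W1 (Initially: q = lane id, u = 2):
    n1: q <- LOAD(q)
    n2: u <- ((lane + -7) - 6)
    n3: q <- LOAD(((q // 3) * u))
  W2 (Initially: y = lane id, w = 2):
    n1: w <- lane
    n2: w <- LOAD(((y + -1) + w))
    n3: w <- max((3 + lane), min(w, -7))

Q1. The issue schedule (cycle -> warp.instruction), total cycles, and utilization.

cycle 0: W0.I0
cycle 1: W0.I1
cycle 2: W1.I0
cycle 3: W1.I1
cycle 4: W0.I2
cycle 5: W0.I3
cycle 6: W1.I2
cycle 7: W2.I0
cycle 8: W2.I1
cycle 9: idle
cycle 10: idle
cycle 11: W2.I2

Answer: 12 cycles, utilization 5/6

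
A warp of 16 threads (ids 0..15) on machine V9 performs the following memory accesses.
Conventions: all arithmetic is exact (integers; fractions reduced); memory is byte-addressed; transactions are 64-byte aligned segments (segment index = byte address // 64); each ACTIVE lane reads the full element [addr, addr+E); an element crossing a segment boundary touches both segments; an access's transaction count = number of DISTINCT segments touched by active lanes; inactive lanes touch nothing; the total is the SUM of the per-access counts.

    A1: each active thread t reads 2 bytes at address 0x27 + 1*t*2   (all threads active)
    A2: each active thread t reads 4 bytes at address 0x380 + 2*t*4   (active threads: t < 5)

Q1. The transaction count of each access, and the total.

A1: 2 transactions
A2: 1 transaction

Answer: 2,1; total 3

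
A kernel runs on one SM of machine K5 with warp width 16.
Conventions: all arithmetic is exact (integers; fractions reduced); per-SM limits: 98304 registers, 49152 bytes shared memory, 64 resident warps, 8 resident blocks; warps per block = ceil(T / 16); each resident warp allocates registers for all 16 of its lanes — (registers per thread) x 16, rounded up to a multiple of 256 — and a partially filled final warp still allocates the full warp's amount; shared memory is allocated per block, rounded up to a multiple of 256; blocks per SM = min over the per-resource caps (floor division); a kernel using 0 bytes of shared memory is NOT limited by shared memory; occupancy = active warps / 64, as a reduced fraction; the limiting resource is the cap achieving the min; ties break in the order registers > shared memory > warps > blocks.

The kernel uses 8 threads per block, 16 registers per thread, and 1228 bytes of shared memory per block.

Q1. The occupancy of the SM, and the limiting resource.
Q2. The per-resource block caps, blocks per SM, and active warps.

Answer: occupancy 1/8, limited by blocks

registers: 384 blocks
shared memory: 38 blocks
warps: 64 blocks
blocks: 8 blocks

Answer: 8 blocks, 8 active warps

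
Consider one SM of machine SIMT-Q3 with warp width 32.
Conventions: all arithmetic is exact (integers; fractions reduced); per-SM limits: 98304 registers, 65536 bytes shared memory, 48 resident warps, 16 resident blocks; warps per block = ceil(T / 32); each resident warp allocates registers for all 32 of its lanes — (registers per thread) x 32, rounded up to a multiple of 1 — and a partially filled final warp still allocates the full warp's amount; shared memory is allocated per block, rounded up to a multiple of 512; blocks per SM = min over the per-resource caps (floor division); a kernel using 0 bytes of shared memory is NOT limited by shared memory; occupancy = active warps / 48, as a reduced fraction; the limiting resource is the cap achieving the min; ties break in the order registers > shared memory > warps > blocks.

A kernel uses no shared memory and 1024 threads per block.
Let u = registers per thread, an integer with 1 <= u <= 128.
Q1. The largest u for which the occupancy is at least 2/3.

Answer: u = 96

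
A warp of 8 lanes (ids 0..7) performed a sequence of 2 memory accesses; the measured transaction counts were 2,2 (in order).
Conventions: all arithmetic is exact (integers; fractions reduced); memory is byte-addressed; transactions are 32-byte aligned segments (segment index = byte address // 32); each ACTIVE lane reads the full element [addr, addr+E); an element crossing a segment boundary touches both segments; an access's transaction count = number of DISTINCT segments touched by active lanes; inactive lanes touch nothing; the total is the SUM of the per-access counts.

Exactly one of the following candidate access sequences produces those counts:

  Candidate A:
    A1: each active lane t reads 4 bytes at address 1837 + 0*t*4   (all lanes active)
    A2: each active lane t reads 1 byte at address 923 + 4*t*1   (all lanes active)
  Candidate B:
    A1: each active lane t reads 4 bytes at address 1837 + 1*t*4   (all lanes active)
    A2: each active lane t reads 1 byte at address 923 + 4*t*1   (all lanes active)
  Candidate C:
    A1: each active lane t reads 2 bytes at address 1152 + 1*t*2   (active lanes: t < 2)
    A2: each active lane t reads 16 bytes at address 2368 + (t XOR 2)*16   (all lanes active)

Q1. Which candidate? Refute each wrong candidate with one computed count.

A: A1 gives 1 transaction, not 2
C: A1 gives 1 transaction, not 2
B: all counts match (2,2)

Answer: B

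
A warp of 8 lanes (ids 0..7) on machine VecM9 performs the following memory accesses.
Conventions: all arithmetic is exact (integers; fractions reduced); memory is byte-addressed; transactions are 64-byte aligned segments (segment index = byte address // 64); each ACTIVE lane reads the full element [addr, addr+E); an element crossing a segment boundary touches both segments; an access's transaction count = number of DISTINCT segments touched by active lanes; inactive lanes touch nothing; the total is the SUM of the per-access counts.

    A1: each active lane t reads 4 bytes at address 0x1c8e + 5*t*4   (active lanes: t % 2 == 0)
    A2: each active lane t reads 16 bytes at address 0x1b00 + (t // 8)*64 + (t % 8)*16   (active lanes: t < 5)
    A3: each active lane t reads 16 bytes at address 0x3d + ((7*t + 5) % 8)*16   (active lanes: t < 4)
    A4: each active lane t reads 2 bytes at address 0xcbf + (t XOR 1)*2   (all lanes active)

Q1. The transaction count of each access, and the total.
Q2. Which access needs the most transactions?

A1: 3 transactions
A2: 2 transactions
A3: 2 transactions
A4: 2 transactions

Answer: 3,2,2,2; total 9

Answer: A1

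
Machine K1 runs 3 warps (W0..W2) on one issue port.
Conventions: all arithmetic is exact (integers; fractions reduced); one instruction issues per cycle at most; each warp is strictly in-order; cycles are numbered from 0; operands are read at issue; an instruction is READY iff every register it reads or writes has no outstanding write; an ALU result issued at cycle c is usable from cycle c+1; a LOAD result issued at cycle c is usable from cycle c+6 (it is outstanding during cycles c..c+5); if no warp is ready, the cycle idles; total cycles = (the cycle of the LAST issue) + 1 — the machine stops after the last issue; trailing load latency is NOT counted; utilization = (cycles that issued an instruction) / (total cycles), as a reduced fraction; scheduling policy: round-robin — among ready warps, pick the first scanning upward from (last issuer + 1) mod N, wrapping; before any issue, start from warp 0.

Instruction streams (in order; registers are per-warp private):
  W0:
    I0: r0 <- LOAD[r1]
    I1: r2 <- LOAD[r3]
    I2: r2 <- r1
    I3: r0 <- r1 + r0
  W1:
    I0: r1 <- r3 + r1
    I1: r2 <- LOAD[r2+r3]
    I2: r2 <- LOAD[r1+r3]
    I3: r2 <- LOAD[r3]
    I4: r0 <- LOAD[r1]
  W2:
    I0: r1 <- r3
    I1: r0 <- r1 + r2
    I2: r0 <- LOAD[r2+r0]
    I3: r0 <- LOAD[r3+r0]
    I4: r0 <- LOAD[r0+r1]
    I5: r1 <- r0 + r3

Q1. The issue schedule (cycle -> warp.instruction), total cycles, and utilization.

cycle 0: W0.I0
cycle 1: W1.I0
cycle 2: W2.I0
cycle 3: W0.I1
cycle 4: W1.I1
cycle 5: W2.I1
cycle 6: W2.I2
cycle 7: idle
cycle 8: idle
cycle 9: W0.I2
cycle 10: W1.I2
cycle 11: W0.I3
cycle 12: W2.I3
cycle 13: idle
cycle 14: idle
cycle 15: idle
cycle 16: W1.I3
cycle 17: W1.I4
cycle 18: W2.I4
cycle 19: idle
cycle 20: idle
cycle 21: idle
cycle 22: idle
cycle 23: idle
cycle 24: W2.I5

Answer: 25 cycles, utilization 3/5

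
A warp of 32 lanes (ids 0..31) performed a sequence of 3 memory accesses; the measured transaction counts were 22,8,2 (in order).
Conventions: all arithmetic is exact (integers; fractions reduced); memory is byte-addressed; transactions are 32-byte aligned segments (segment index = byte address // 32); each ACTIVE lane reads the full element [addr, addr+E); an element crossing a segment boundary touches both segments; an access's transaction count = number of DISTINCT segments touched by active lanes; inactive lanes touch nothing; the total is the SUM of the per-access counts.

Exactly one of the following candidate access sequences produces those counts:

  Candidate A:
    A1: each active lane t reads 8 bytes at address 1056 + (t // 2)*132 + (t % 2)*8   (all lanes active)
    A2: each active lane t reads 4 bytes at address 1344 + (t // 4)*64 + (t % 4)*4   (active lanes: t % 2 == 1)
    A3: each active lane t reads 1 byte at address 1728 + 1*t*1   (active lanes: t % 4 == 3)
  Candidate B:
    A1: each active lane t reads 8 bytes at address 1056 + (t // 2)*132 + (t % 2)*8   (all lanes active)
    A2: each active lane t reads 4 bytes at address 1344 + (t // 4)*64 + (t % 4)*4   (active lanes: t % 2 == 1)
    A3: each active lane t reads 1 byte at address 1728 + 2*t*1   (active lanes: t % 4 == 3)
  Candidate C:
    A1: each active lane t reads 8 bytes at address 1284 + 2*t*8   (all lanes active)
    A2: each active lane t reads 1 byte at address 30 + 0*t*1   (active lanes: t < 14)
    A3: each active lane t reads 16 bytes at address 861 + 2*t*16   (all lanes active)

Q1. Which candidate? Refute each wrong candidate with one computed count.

A: A3 gives 1 transaction, not 2
C: A1 gives 16 transactions, not 22
B: all counts match (22,8,2)

Answer: B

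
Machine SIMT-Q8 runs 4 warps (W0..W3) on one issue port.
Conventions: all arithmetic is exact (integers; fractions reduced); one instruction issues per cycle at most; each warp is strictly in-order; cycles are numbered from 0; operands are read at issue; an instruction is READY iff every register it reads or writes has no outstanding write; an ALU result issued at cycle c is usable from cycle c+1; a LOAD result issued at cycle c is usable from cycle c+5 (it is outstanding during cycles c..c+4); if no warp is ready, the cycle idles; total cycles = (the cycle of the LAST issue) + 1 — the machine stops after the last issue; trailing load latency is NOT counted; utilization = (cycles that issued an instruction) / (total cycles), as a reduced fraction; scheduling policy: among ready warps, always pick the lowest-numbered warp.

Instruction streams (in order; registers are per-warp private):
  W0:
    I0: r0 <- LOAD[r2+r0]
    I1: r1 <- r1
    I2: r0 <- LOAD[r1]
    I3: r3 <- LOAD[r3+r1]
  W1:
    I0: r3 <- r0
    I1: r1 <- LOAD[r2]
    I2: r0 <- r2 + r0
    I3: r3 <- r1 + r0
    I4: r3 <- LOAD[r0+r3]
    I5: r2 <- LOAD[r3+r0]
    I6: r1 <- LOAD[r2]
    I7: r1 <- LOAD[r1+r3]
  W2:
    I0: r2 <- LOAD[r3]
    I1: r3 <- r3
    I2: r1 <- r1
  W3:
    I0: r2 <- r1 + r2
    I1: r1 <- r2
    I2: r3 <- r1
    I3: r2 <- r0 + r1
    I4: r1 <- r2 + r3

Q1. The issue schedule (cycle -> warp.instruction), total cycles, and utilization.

cycle 0: W0.I0
cycle 1: W0.I1
cycle 2: W1.I0
cycle 3: W1.I1
cycle 4: W1.I2
cycle 5: W0.I2
cycle 6: W0.I3
cycle 7: W2.I0
cycle 8: W1.I3
cycle 9: W1.I4
cycle 10: W2.I1
cycle 11: W2.I2
cycle 12: W3.I0
cycle 13: W3.I1
cycle 14: W1.I5
cycle 15: W3.I2
cycle 16: W3.I3
cycle 17: W3.I4
cycle 18: idle
cycle 19: W1.I6
cycle 20: idle
cycle 21: idle
cycle 22: idle
cycle 23: idle
cycle 24: W1.I7

Answer: 25 cycles, utilization 4/5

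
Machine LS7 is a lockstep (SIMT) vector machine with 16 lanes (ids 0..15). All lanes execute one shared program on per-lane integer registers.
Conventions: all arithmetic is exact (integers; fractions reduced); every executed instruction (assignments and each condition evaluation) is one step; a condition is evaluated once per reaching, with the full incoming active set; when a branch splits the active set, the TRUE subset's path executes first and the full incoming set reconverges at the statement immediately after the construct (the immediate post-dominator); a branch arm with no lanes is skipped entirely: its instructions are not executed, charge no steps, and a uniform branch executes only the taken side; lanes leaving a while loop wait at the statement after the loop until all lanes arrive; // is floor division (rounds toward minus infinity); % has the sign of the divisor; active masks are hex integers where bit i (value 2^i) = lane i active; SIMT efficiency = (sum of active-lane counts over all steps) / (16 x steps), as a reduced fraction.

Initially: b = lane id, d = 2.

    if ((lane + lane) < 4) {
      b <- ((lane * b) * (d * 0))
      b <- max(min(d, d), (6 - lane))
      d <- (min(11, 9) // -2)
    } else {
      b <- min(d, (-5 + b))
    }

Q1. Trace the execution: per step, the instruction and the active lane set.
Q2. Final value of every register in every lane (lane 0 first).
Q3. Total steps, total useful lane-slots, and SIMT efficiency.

step 0: eval ((lane + lane) < 4)     0xffff
step 1: b <- ((lane * b) * (d * 0))  0x0003
step 2: b <- max(min(d, d), (6 - lane)) 0x0003
step 3: d <- (min(11, 9) // -2)      0x0003
step 4: b <- min(d, (-5 + b))        0xfffc

Answer: 5 steps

b: 6,5,-3,-2,-1,0,1,2,2,2,2,2,2,2,2,2
d: -5,-5,2,2,2,2,2,2,2,2,2,2,2,2,2,2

steps = 5; useful = 36; efficiency = 36/80 = 9/20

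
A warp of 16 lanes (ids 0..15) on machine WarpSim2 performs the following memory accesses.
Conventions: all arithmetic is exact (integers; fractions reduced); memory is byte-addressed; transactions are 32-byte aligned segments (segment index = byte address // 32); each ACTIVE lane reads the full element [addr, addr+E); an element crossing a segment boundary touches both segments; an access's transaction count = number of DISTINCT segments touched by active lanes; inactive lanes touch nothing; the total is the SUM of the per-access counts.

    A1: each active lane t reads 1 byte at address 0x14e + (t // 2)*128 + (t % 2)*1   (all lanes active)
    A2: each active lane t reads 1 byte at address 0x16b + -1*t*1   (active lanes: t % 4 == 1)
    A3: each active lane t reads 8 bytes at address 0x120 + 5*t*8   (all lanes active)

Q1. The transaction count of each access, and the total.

A1: 8 transactions
A2: 2 transactions
A3: 16 transactions

Answer: 8,2,16; total 26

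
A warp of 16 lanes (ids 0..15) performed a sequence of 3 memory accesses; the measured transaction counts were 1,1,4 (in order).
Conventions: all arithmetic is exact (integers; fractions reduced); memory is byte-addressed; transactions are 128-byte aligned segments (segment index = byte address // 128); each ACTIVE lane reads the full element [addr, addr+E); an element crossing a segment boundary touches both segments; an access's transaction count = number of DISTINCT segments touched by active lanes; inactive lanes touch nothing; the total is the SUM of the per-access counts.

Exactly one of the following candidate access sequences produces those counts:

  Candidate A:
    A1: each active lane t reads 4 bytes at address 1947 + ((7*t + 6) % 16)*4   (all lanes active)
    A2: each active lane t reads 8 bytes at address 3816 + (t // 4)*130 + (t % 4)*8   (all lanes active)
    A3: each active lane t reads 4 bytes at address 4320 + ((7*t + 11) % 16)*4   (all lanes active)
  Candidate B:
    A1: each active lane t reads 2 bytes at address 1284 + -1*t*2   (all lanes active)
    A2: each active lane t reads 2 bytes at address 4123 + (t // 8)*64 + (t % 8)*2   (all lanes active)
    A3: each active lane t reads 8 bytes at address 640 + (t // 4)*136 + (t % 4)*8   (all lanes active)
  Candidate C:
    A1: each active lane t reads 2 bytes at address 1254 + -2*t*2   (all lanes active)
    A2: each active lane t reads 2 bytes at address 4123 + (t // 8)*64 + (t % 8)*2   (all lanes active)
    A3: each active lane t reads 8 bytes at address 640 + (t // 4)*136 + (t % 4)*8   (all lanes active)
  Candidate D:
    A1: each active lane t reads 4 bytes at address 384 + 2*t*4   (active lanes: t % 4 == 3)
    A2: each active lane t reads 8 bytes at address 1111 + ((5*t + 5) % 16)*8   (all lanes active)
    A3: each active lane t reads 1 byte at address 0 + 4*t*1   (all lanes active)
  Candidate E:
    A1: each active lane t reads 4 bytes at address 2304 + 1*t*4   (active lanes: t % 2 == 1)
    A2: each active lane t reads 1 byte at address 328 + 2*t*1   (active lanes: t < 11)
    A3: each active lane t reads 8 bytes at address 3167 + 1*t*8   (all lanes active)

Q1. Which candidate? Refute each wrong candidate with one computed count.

A: A2 gives 5 transactions, not 1
B: A1 gives 2 transactions, not 1
D: A2 gives 2 transactions, not 1
E: A3 gives 2 transactions, not 4
C: all counts match (1,1,4)

Answer: C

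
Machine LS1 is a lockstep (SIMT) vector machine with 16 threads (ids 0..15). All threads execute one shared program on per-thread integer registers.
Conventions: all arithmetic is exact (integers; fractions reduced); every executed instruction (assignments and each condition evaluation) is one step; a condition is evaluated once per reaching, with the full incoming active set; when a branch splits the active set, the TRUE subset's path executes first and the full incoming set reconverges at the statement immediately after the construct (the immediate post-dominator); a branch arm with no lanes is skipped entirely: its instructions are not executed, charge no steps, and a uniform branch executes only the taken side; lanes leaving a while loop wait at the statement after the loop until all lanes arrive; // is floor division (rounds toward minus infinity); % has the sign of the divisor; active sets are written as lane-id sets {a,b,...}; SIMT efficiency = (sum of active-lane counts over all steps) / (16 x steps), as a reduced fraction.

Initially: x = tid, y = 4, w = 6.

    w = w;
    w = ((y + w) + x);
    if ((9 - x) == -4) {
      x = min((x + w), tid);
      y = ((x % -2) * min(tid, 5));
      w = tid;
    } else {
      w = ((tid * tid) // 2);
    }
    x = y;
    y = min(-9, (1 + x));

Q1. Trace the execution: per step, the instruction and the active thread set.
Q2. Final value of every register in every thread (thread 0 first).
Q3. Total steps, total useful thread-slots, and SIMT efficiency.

step 0: w <- w                       {0,1,2,3,4,5,6,7,8,9,10,11,12,13,14,15}
step 1: w <- ((y + w) + x)           {0,1,2,3,4,5,6,7,8,9,10,11,12,13,14,15}
step 2: eval ((9 - x) == -4)         {0,1,2,3,4,5,6,7,8,9,10,11,12,13,14,15}
step 3: x <- min((x + w), tid)       {13}
step 4: y <- ((x % -2) * min(tid, 5)) {13}
step 5: w <- tid                     {13}
step 6: w <- ((tid * tid) // 2)      {0,1,2,3,4,5,6,7,8,9,10,11,12,14,15}
step 7: x <- y                       {0,1,2,3,4,5,6,7,8,9,10,11,12,13,14,15}
step 8: y <- min(-9, (1 + x))        {0,1,2,3,4,5,6,7,8,9,10,11,12,13,14,15}

Answer: 9 steps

x: 4,4,4,4,4,4,4,4,4,4,4,4,4,-5,4,4
y: -9,-9,-9,-9,-9,-9,-9,-9,-9,-9,-9,-9,-9,-9,-9,-9
w: 0,0,2,4,8,12,18,24,32,40,50,60,72,13,98,112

steps = 9; useful = 98; efficiency = 98/144 = 49/72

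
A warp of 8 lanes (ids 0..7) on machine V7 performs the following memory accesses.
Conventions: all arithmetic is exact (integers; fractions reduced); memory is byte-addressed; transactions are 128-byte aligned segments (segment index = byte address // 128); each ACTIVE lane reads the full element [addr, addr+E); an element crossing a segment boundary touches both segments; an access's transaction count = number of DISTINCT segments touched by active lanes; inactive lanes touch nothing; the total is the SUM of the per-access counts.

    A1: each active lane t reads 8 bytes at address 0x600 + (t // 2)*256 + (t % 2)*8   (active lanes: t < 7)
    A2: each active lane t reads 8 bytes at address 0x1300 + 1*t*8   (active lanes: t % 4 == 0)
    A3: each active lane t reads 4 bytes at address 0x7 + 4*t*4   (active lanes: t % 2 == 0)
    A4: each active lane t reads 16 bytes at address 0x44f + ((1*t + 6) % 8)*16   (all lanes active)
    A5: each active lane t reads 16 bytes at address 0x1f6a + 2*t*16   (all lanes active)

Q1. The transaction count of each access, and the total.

A1: 4 transactions
A2: 1 transaction
A3: 1 transaction
A4: 2 transactions
A5: 3 transactions

Answer: 4,1,1,2,3; total 11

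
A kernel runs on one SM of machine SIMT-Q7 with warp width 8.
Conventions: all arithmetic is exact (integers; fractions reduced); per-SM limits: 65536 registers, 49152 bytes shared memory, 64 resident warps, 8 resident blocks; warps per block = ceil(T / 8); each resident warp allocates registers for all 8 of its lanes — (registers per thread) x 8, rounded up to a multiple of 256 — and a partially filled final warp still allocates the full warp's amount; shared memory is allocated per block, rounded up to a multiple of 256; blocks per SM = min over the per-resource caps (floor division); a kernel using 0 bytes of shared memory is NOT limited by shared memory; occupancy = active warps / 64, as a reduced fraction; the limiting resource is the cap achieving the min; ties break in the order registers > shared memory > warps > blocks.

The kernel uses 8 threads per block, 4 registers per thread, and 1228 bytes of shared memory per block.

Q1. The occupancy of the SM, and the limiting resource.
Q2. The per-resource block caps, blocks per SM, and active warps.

Answer: occupancy 1/8, limited by blocks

registers: 256 blocks
shared memory: 38 blocks
warps: 64 blocks
blocks: 8 blocks

Answer: 8 blocks, 8 active warps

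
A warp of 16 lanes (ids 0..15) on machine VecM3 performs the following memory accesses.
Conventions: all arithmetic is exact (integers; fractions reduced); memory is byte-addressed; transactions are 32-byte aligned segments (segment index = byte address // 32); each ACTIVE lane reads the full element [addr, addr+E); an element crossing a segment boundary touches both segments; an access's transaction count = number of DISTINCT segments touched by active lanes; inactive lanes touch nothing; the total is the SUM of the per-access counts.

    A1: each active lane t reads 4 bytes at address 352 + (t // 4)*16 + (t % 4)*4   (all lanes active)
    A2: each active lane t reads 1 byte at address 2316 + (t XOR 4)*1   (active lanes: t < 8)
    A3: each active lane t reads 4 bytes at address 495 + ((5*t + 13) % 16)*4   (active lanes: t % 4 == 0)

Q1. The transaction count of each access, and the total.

A1: 2 transactions
A2: 1 transaction
A3: 3 transactions

Answer: 2,1,3; total 6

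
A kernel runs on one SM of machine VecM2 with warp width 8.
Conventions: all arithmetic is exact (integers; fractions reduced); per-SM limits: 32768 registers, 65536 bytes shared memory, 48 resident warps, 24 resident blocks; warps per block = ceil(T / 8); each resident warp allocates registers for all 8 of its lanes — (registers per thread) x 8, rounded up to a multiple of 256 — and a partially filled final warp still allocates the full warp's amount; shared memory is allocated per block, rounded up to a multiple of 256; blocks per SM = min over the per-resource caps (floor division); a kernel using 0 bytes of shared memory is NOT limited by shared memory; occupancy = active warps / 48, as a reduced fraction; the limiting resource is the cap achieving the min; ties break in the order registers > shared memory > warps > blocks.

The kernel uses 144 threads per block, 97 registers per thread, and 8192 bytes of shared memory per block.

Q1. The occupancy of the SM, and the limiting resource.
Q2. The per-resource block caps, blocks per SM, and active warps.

Answer: occupancy 3/8, limited by registers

registers: 1 block
shared memory: 8 blocks
warps: 2 blocks
blocks: 24 blocks

Answer: 1 block, 18 active warps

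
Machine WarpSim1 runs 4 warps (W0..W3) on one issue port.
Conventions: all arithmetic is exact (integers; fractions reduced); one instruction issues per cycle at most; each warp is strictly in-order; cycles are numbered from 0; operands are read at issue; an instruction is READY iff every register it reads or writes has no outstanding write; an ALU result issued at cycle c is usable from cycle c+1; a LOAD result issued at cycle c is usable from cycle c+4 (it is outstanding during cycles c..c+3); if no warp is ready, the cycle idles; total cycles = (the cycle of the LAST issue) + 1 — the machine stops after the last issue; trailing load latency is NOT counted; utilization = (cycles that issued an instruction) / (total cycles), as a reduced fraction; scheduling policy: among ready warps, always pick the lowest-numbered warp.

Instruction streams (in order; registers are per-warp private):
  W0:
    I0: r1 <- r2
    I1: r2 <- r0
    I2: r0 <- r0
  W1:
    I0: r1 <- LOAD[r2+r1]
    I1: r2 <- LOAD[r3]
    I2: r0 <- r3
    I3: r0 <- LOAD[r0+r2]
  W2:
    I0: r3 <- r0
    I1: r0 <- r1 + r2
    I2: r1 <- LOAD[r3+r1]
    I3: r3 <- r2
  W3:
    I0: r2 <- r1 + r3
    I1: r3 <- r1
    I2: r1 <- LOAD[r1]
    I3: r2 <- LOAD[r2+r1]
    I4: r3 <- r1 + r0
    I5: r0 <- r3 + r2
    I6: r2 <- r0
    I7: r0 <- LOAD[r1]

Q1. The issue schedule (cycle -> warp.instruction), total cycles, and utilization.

cycle 0: W0.I0
cycle 1: W0.I1
cycle 2: W0.I2
cycle 3: W1.I0
cycle 4: W1.I1
cycle 5: W1.I2
cycle 6: W2.I0
cycle 7: W2.I1
cycle 8: W1.I3
cycle 9: W2.I2
cycle 10: W2.I3
cycle 11: W3.I0
cycle 12: W3.I1
cycle 13: W3.I2
cycle 14: idle
cycle 15: idle
cycle 16: idle
cycle 17: W3.I3
cycle 18: W3.I4
cycle 19: idle
cycle 20: idle
cycle 21: W3.I5
cycle 22: W3.I6
cycle 23: W3.I7

Answer: 24 cycles, utilization 19/24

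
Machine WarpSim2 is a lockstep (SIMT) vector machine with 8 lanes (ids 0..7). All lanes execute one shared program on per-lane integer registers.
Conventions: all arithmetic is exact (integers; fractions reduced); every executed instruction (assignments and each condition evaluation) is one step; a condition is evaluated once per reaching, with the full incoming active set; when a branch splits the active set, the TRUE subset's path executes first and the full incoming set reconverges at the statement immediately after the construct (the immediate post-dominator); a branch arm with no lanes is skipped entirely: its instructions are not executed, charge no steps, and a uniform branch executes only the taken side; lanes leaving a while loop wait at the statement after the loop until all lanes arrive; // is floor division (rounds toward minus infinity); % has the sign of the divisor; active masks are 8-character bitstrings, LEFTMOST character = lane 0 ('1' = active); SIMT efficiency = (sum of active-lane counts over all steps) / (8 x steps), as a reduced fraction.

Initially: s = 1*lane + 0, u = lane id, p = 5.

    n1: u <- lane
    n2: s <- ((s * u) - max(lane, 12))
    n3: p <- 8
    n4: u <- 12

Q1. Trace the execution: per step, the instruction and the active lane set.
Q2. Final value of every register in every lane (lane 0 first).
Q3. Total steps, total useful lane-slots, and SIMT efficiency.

step 0: u <- lane                    11111111
step 1: s <- ((s * u) - max(lane, 12)) 11111111
step 2: p <- 8                       11111111
step 3: u <- 12                      11111111

Answer: 4 steps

s: -12,-11,-8,-3,4,13,24,37
u: 12,12,12,12,12,12,12,12
p: 8,8,8,8,8,8,8,8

steps = 4; useful = 32; efficiency = 32/32 = 1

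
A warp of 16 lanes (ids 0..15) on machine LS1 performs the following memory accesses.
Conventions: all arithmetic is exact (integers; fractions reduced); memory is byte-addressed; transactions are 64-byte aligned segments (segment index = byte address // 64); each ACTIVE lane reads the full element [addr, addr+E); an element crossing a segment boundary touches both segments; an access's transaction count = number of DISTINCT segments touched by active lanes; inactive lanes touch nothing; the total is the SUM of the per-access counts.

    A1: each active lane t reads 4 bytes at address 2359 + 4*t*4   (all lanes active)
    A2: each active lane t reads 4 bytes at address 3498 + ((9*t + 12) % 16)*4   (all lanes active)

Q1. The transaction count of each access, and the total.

A1: 5 transactions
A2: 2 transactions

Answer: 5,2; total 7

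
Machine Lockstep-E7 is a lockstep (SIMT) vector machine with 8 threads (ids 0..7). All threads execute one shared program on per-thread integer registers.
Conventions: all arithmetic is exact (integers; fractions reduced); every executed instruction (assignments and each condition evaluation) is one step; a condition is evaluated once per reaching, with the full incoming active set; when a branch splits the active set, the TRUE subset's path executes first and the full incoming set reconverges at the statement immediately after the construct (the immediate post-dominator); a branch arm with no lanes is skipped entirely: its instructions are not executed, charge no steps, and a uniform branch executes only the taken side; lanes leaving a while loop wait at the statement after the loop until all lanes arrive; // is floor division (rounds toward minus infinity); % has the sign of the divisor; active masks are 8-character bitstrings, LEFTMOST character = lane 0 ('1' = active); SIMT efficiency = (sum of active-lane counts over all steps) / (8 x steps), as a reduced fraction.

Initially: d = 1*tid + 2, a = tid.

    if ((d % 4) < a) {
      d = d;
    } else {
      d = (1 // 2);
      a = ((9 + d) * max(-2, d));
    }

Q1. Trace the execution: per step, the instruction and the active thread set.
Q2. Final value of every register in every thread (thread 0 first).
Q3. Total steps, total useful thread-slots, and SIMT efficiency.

step 0: eval ((d % 4) < a)           11111111
step 1: d <- d                       00111111
step 2: d <- (1 // 2)                11000000
step 3: a <- ((9 + d) * max(-2, d))  11000000

Answer: 4 steps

d: 0,0,4,5,6,7,8,9
a: 0,0,2,3,4,5,6,7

steps = 4; useful = 18; efficiency = 18/32 = 9/16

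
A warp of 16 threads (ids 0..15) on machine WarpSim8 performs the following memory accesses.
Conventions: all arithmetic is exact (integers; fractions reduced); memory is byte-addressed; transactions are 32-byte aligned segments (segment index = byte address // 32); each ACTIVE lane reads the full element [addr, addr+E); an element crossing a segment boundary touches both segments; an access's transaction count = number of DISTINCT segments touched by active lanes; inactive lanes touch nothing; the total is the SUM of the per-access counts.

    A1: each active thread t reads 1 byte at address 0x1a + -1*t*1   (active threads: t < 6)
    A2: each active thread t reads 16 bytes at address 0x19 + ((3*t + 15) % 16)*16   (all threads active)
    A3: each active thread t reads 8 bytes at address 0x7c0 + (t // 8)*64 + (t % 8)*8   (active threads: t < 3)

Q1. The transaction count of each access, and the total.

A1: 1 transaction
A2: 9 transactions
A3: 1 transaction

Answer: 1,9,1; total 11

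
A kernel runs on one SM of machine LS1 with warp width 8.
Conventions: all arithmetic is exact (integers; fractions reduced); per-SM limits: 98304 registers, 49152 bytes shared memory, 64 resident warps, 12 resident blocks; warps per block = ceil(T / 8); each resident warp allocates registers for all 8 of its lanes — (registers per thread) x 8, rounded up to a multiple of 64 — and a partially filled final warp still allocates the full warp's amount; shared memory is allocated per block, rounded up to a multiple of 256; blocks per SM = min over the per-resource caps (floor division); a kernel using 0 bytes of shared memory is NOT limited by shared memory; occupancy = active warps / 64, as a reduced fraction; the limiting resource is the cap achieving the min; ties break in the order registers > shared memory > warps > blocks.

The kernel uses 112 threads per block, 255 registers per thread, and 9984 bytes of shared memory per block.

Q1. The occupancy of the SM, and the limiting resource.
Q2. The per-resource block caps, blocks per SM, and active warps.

Answer: occupancy 21/32, limited by registers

registers: 3 blocks
shared memory: 4 blocks
warps: 4 blocks
blocks: 12 blocks

Answer: 3 blocks, 42 active warps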